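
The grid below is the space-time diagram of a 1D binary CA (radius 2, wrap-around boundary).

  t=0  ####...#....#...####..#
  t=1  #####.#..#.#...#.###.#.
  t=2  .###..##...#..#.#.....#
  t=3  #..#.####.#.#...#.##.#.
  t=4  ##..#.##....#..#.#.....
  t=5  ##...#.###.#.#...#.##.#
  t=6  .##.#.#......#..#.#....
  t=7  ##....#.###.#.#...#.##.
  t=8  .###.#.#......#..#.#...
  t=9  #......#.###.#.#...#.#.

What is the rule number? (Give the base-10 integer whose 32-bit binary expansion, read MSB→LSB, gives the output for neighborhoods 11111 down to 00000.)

  ##### -> #   bit 31 = 1  t=0,i=1
  ####. -> #   bit 30 = 1  t=0,i=2
  ###.# -> .   bit 29 = 0  t=1,i=4
  ###.. -> #   bit 28 = 1  t=0,i=3
  ##.## -> .   bit 27 = 0  t=5,i=21
  ##.#. -> .   bit 26 = 0  t=1,i=5
  ##..# -> .   bit 25 = 0  t=0,i=20
  ##... -> #   bit 24 = 1  t=0,i=4
  #.### -> .   bit 23 = 0  t=1,i=0
  #.##. -> .   bit 22 = 0  t=3,i=18
  #.#.# -> .   bit 21 = 0  t=1,i=21
  #.#.. -> #   bit 20 = 1  t=1,i=6
  #..## -> #   bit 19 = 1  t=0,i=21
  #..#. -> .   bit 18 = 0  t=1,i=8
  #...# -> .   bit 17 = 0  t=0,i=5
  #.... -> #   bit 16 = 1  t=0,i=9
  .#### -> #   bit 15 = 1  t=0,i=0
  .###. -> .   bit 14 = 0  t=1,i=18
  .##.# -> .   bit 13 = 0  t=3,i=19
  .##.. -> #   bit 12 = 1  t=2,i=7
  .#.## -> #   bit 11 = 1  t=1,i=16
  .#.#. -> .   bit 10 = 0  t=1,i=10
  .#..# -> #   bit 9 = 1  t=1,i=7
  .#... -> .   bit 8 = 0  t=0,i=8
  ..### -> .   bit 7 = 0  t=0,i=16
  ..##. -> #   bit 6 = 1  t=2,i=6
  ..#.# -> .   bit 5 = 0  t=1,i=9
  ..#.. -> .   bit 4 = 0  t=0,i=7
  ...## -> #   bit 3 = 1  t=0,i=15
  ...#. -> #   bit 2 = 1  t=0,i=6
  ....# -> .   bit 1 = 0  t=0,i=10
  ..... -> #   bit 0 = 1  t=2,i=19
  bits 11010001000110011001101001001101 = 3508116045

3508116045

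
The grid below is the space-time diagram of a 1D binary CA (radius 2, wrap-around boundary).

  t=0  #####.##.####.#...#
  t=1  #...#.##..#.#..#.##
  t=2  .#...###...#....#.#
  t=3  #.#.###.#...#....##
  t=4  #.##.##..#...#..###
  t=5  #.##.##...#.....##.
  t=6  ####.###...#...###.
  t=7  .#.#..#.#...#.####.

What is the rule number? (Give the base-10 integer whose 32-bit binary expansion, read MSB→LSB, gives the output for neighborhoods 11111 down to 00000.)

  #####|.  b31=0 t=0,i=1
  ####.|.  b30=0 t=0,i=3
  ###.#|#  b29=1 t=0,i=4
  ###..|.  b28=0 t=1,i=0
  ##.##|.  b27=0 t=0,i=5
  ##.#.|.  b26=0 t=0,i=13
  ##..#|.  b25=0 t=1,i=8
  ##...|#  b24=1 t=1,i=1
  #.###|.  b23=0 t=0,i=9
  #.##.|#  b22=1 t=0,i=6
  #.#.#|#  b21=1 t=2,i=18
  #.#..|.  b20=0 t=0,i=14
  #..##|.  b19=0 t=4,i=15
  #..#.|.  b18=0 t=1,i=9
  #...#|.  b17=0 t=0,i=16
  #....|.  b16=0 t=2,i=13
  .####|#  b15=1 t=0,i=0
  .###.|#  b14=1 t=1,i=18
  .##.#|#  b13=1 t=0,i=7
  .##..|#  b12=1 t=1,i=7
  .#.##|#  b11=1 t=1,i=5
  .#.#.|#  b10=1 t=1,i=11
  .#..#|.  b9=0 t=1,i=13
  .#...|#  b8=1 t=0,i=15
  ..###|#  b7=1 t=0,i=18
  ..##.|#  b6=1 t=5,i=16
  ..#.#|.  b5=0 t=1,i=4
  ..#..|.  b4=0 t=2,i=11
  ...##|#  b3=1 t=0,i=17
  ...#.|.  b2=0 t=1,i=3
  ....#|.  b1=0 t=2,i=14
  .....|.  b0=0 t=5,i=13
  bits 00100001011000001111110111001000 = 560004552

560004552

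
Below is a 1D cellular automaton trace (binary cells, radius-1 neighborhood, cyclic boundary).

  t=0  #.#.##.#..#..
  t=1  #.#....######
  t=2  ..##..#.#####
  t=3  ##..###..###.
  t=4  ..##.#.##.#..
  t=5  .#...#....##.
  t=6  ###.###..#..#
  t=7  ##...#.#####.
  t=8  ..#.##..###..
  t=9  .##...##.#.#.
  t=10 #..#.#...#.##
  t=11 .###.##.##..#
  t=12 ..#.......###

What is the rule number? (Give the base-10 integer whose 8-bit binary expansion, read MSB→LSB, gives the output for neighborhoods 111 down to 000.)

  ### -> #   bit 7 = 1  t=1,i=8
  ##. -> .   bit 6 = 0  t=0,i=5
  #.# -> .   bit 5 = 0  t=0,i=1
  #.. -> #   bit 4 = 1  t=0,i=8
  .## -> .   bit 3 = 0  t=0,i=4
  .#. -> #   bit 2 = 1  t=0,i=0
  ..# -> #   bit 1 = 1  t=0,i=9
  ... -> .   bit 0 = 0  t=1,i=4
  bits 10010110 = 150

150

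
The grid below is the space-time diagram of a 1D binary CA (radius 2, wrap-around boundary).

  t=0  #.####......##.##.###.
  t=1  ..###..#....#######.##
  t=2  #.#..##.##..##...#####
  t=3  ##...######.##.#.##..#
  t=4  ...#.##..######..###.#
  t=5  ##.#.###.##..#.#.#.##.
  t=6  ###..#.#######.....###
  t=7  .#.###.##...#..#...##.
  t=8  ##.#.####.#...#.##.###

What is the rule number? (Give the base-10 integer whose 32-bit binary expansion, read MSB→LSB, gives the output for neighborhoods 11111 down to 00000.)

1858580960

  ##### -> .   bit 31 = 0  t=1,i=14
  ####. -> #   bit 30 = 1  t=0,i=4
  ###.# -> #   bit 29 = 1  t=0,i=20
  ###.. -> .   bit 28 = 0  t=0,i=5
  ##.## -> #   bit 27 = 1  t=0,i=14
  ##.#. -> #   bit 26 = 1  t=0,i=21
  ##..# -> #   bit 25 = 1  t=1,i=0
  ##... -> .   bit 24 = 0  t=0,i=6
  #.### -> #   bit 23 = 1  t=0,i=2
  #.##. -> #   bit 22 = 1  t=0,i=15
  #.#.# -> .   bit 21 = 0  t=0,i=0
  #.#.. -> .   bit 20 = 0  t=2,i=2
  #..## -> .   bit 19 = 0  t=1,i=1
  #..#. -> #   bit 18 = 1  t=1,i=6
  #...# -> #   bit 17 = 1  t=2,i=15
  #.... -> #   bit 16 = 1  t=0,i=7
  .#### -> #   bit 15 = 1  t=0,i=3
  .###. -> .   bit 14 = 0  t=0,i=19
  .##.# -> #   bit 13 = 1  t=0,i=13
  .##.. -> #   bit 12 = 1  t=1,i=21
  .#.## -> .   bit 11 = 0  t=0,i=1
  .#.#. -> .   bit 10 = 0  t=5,i=14
  .#..# -> .   bit 9 = 0  t=2,i=3
  .#... -> #   bit 8 = 1  t=1,i=8
  ..### -> #   bit 7 = 1  t=1,i=2
  ..##. -> #   bit 6 = 1  t=0,i=12
  ..#.# -> #   bit 5 = 1  t=4,i=3
  ..#.. -> .   bit 4 = 0  t=1,i=7
  ...## -> .   bit 3 = 0  t=0,i=11
  ...#. -> .   bit 2 = 0  t=4,i=2
  ....# -> .   bit 1 = 0  t=0,i=10
  ..... -> .   bit 0 = 0  t=0,i=8
  bits 01101110110001111011000111100000 = 1858580960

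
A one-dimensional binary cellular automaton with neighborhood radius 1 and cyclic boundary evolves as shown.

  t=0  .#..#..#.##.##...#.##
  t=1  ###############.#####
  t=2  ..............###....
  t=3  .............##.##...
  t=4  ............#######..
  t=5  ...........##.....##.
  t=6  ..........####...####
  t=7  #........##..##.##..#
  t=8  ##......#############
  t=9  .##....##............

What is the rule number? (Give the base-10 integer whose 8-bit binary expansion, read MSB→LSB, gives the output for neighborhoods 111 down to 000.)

  nb ###: next=.  (t=1,i=0, bit7=0)
  nb ##.: next=#  (t=0,i=10, bit6=1)
  nb #.#: next=#  (t=0,i=0, bit5=1)
  nb #..: next=#  (t=0,i=2, bit4=1)
  nb .##: next=#  (t=0,i=9, bit3=1)
  nb .#.: next=#  (t=0,i=1, bit2=1)
  nb ..#: next=#  (t=0,i=3, bit1=1)
  nb ...: next=.  (t=0,i=15, bit0=0)
  bits 01111110 = 126

126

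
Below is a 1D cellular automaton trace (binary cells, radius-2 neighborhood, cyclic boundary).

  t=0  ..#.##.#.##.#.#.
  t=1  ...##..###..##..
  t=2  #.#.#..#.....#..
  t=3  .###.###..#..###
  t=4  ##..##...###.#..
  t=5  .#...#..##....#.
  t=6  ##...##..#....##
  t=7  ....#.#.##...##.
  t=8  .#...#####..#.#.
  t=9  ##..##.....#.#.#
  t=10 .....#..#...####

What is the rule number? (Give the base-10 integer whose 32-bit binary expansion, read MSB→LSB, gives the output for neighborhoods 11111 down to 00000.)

  #####|.  b31=0 t=8,i=7
  ####.|.  b30=0 t=6,i=0
  ###.#|.  b29=0 t=3,i=3
  ###..|.  b28=0 t=1,i=9
  ##.##|#  b27=1 t=3,i=0
  ##.#.|.  b26=0 t=0,i=6
  ##..#|.  b25=0 t=1,i=5
  ##...|.  b24=0 t=1,i=14
  #.###|#  b23=1 t=3,i=1
  #.##.|#  b22=1 t=0,i=4
  #.#.#|#  b21=1 t=0,i=7
  #.#..|.  b20=0 t=0,i=14
  #..##|.  b19=0 t=1,i=6
  #..#.|#  b18=1 t=2,i=6
  #...#|.  b17=0 t=0,i=0
  #....|.  b16=0 t=1,i=15
  .####|.  b15=0 t=6,i=15
  .###.|.  b14=0 t=1,i=8
  .##.#|.  b13=0 t=0,i=5
  .##..|#  b12=1 t=1,i=4
  .#.##|#  b11=1 t=0,i=3
  .#.#.|#  b10=1 t=0,i=13
  .#..#|#  b9=1 t=2,i=5
  .#...|.  b8=0 t=0,i=15
  ..###|#  b7=1 t=1,i=7
  ..##.|.  b6=0 t=1,i=3
  ..#.#|.  b5=0 t=0,i=2
  ..#..|#  b4=1 t=2,i=7
  ...##|#  b3=1 t=1,i=2
  ...#.|.  b2=0 t=0,i=1
  ....#|.  b1=0 t=1,i=1
  .....|#  b0=1 t=1,i=0
  bits 00001000111001000001111010011001 = 149167769

149167769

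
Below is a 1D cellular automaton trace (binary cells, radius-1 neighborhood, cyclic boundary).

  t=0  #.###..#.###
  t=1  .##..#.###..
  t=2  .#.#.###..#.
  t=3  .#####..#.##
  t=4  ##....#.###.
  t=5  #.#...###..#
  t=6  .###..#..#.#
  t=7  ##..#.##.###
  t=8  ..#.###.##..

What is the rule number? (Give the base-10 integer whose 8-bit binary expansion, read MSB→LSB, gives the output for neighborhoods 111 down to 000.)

60

  ### -> .   bit 7 = 0  t=0,i=3
  ##. -> .   bit 6 = 0  t=0,i=0
  #.# -> #   bit 5 = 1  t=0,i=1
  #.. -> #   bit 4 = 1  t=0,i=5
  .## -> #   bit 3 = 1  t=0,i=2
  .#. -> #   bit 2 = 1  t=0,i=7
  ..# -> .   bit 1 = 0  t=0,i=6
  ... -> .   bit 0 = 0  t=1,i=11
  bits 00111100 = 60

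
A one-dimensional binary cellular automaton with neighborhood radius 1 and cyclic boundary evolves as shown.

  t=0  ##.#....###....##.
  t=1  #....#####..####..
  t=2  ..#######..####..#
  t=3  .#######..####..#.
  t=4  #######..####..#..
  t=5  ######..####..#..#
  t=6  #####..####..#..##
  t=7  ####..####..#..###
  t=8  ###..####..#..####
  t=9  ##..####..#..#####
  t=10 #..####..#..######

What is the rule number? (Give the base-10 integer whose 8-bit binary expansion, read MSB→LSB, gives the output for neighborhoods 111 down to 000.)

139

  ### -> #   bit 7 = 1  t=0,i=9
  ##. -> .   bit 6 = 0  t=0,i=1
  #.# -> .   bit 5 = 0  t=0,i=2
  #.. -> .   bit 4 = 0  t=0,i=4
  .## -> #   bit 3 = 1  t=0,i=0
  .#. -> .   bit 2 = 0  t=0,i=3
  ..# -> #   bit 1 = 1  t=0,i=7
  ... -> #   bit 0 = 1  t=0,i=5
  bits 10001011 = 139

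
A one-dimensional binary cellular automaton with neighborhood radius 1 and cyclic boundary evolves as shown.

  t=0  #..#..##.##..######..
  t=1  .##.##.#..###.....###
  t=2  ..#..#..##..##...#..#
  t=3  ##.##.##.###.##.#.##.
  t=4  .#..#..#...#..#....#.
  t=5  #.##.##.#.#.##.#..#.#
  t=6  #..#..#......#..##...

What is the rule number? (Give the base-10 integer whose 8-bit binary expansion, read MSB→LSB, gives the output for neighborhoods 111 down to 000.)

82

  ### -> .   bit 7 = 0  t=0,i=14
  ##. -> #   bit 6 = 1  t=0,i=7
  #.# -> .   bit 5 = 0  t=0,i=8
  #.. -> #   bit 4 = 1  t=0,i=1
  .## -> .   bit 3 = 0  t=0,i=6
  .#. -> .   bit 2 = 0  t=0,i=0
  ..# -> #   bit 1 = 1  t=0,i=2
  ... -> .   bit 0 = 0  t=1,i=14
  bits 01010010 = 82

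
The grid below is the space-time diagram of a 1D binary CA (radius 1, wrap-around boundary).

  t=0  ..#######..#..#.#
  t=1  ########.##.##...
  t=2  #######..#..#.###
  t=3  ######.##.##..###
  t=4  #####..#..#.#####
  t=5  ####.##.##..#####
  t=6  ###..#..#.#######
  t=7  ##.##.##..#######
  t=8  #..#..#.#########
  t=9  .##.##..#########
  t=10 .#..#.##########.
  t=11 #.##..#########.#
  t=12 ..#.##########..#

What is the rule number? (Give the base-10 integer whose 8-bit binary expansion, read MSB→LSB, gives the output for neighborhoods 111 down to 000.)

  [7] ### => #  t=0,i=3
  [6] ##. => .  t=0,i=8
  [5] #.# => .  t=0,i=15
  [4] #.. => #  t=0,i=0
  [3] .## => #  t=0,i=2
  [2] .#. => .  t=0,i=11
  [1] ..# => #  t=0,i=1
  [0] ... => #  t=1,i=15
  bits 10011011 = 155

155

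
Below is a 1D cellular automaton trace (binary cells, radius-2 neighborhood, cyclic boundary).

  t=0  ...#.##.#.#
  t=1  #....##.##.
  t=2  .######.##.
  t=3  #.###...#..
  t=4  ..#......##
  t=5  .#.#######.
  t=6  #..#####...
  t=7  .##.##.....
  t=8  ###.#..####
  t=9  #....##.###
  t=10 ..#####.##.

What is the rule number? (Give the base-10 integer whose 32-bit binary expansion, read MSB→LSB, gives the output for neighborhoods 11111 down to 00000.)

  #####|#  b31=1 t=2,i=3
  ####.|.  b30=0 t=2,i=5
  ###.#|.  b29=0 t=2,i=6
  ###..|.  b28=0 t=3,i=4
  ##.##|.  b27=0 t=1,i=7
  ##.#.|.  b26=0 t=0,i=7
  ##..#|.  b25=0 t=2,i=10
  ##...|.  b24=0 t=3,i=5
  #.###|#  b23=1 t=3,i=2
  #.##.|#  b22=1 t=0,i=5
  #.#.#|#  b21=1 t=0,i=8
  #.#..|.  b20=0 t=0,i=10
  #..##|#  b19=1 t=2,i=0
  #..#.|#  b18=1 t=3,i=10
  #...#|.  b17=0 t=0,i=1
  #....|#  b16=1 t=1,i=2
  .####|#  b15=1 t=2,i=2
  .###.|.  b14=0 t=3,i=3
  .##.#|#  b13=1 t=0,i=6
  .##..|.  b12=0 t=2,i=9
  .#.##|.  b11=0 t=0,i=4
  .#.#.|#  b10=1 t=0,i=9
  .#..#|#  b9=1 t=3,i=9
  .#...|#  b8=1 t=0,i=0
  ..###|.  b7=0 t=2,i=1
  ..##.|#  b6=1 t=1,i=5
  ..#.#|.  b5=0 t=0,i=3
  ..#..|.  b4=0 t=3,i=8
  ...##|#  b3=1 t=1,i=4
  ...#.|.  b2=0 t=0,i=2
  ....#|#  b1=1 t=1,i=3
  .....|#  b0=1 t=4,i=5
  bits 10000000111011011010011101001011 = 2163058507

2163058507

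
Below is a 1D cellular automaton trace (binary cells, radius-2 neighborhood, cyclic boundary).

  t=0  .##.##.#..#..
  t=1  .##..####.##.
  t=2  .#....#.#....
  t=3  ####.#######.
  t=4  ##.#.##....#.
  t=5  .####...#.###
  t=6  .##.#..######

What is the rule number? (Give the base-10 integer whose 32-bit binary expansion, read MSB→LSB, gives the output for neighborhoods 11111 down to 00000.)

  #####|.  b31=0 t=3,i=7
  ####.|.  b30=0 t=1,i=7
  ###.#|#  b29=1 t=1,i=8
  ###..|#  b28=1 t=5,i=4
  ##.##|.  b27=0 t=0,i=3
  ##.#.|#  b26=1 t=0,i=6
  ##..#|.  b25=0 t=1,i=3
  ##...|.  b24=0 t=4,i=7
  #.###|#  b23=1 t=3,i=0
  #.##.|.  b22=0 t=0,i=4
  #.#.#|#  b21=1 t=4,i=3
  #.#..|#  b20=1 t=0,i=7
  #..##|.  b19=0 t=1,i=0
  #..#.|.  b18=0 t=0,i=9
  #...#|.  b17=0 t=0,i=12
  #....|#  b16=1 t=2,i=3
  .####|#  b15=1 t=1,i=6
  .###.|#  b14=1 t=5,i=11
  .##.#|#  b13=1 t=0,i=2
  .##..|.  b12=0 t=1,i=2
  .#.##|#  b11=1 t=4,i=4
  .#.#.|#  b10=1 t=2,i=7
  .#..#|#  b9=1 t=0,i=8
  .#...|#  b8=1 t=0,i=11
  ..###|.  b7=0 t=1,i=5
  ..##.|#  b6=1 t=0,i=1
  ..#.#|#  b5=1 t=2,i=6
  ..#..|#  b4=1 t=0,i=10
  ...##|.  b3=0 t=0,i=0
  ...#.|#  b2=1 t=2,i=0
  ....#|.  b1=0 t=2,i=4
  .....|#  b0=1 t=2,i=11
  bits 00110100101100011110111101110101 = 884076405

884076405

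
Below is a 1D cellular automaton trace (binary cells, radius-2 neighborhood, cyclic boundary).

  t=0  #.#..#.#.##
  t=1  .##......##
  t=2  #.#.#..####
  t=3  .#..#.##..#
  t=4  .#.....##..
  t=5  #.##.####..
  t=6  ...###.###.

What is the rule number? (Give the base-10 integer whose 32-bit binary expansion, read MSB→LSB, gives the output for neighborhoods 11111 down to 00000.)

1587114446

  nb #####: next=.  (t=2,i=9, bit31=0)
  nb ####.: next=#  (t=2,i=10, bit30=1)
  nb ###.#: next=.  (t=0,i=0, bit29=0)
  nb ###..: next=#  (t=5,i=8, bit28=1)
  nb ##.##: next=#  (t=1,i=0, bit27=1)
  nb ##.#.: next=#  (t=0,i=1, bit26=1)
  nb ##..#: next=#  (t=3,i=8, bit25=1)
  nb ##...: next=.  (t=1,i=3, bit24=0)
  nb #.###: next=#  (t=0,i=9, bit23=1)
  nb #.##.: next=.  (t=1,i=1, bit22=0)
  nb #.#.#: next=.  (t=0,i=7, bit21=0)
  nb #.#..: next=#  (t=0,i=2, bit20=1)
  nb #..##: next=#  (t=2,i=6, bit19=1)
  nb #..#.: next=.  (t=0,i=4, bit18=0)
  nb #...#: next=.  (t=4,i=10, bit17=0)
  nb #....: next=#  (t=1,i=4, bit16=1)
  nb .####: next=.  (t=2,i=8, bit15=0)
  nb .###.: next=#  (t=0,i=10, bit14=1)
  nb .##.#: next=#  (t=1,i=10, bit13=1)
  nb .##..: next=#  (t=1,i=2, bit12=1)
  nb .#.##: next=.  (t=0,i=8, bit11=0)
  nb .#.#.: next=.  (t=0,i=6, bit10=0)
  nb .#..#: next=.  (t=0,i=3, bit9=0)
  nb .#...: next=#  (t=4,i=2, bit8=1)
  nb ..###: next=#  (t=2,i=7, bit7=1)
  nb ..##.: next=#  (t=1,i=9, bit6=1)
  nb ..#.#: next=.  (t=0,i=5, bit5=0)
  nb ..#..: next=.  (t=4,i=1, bit4=0)
  nb ...##: next=#  (t=1,i=8, bit3=1)
  nb ...#.: next=#  (t=4,i=0, bit2=1)
  nb ....#: next=#  (t=1,i=7, bit1=1)
  nb .....: next=.  (t=1,i=5, bit0=0)
  bits 01011110100110010111000111001110 = 1587114446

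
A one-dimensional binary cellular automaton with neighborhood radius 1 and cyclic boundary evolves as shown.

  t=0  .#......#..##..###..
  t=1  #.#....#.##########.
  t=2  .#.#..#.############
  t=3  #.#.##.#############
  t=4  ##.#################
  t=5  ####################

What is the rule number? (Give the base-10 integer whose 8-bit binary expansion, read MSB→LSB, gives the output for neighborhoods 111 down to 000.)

250

  [7] ### => #  t=0,i=16
  [6] ##. => #  t=0,i=12
  [5] #.# => #  t=1,i=1
  [4] #.. => #  t=0,i=2
  [3] .## => #  t=0,i=11
  [2] .#. => .  t=0,i=1
  [1] ..# => #  t=0,i=0
  [0] ... => .  t=0,i=3
  bits 11111010 = 250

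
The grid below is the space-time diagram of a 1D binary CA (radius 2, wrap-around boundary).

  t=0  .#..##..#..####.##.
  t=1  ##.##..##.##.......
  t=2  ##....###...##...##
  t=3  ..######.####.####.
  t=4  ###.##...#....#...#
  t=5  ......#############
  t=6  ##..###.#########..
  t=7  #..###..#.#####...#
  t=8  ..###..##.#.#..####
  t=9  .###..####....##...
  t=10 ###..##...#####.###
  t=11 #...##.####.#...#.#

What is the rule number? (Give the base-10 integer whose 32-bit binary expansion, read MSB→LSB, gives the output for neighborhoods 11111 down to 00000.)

  nb #####: next=#  (t=3,i=4, bit31=1)
  nb ####.: next=.  (t=0,i=13, bit30=0)
  nb ###.#: next=.  (t=0,i=14, bit29=0)
  nb ###..: next=.  (t=2,i=1, bit28=0)
  nb ##.##: next=.  (t=0,i=15, bit27=0)
  nb ##.#.: next=#  (t=8,i=9, bit26=1)
  nb ##..#: next=.  (t=0,i=6, bit25=0)
  nb ##...: next=#  (t=1,i=12, bit24=1)
  nb #.###: next=#  (t=3,i=9, bit23=1)
  nb #.##.: next=.  (t=0,i=16, bit22=0)
  nb #.#.#: next=.  (t=8,i=10, bit21=0)
  nb #.#..: next=.  (t=8,i=12, bit20=0)
  nb #..##: next=#  (t=0,i=3, bit19=1)
  nb #..#.: next=#  (t=0,i=0, bit18=1)
  nb #...#: next=#  (t=2,i=10, bit17=1)
  nb #....: next=#  (t=1,i=13, bit16=1)
  nb .####: next=.  (t=0,i=12, bit15=0)
  nb .###.: next=#  (t=2,i=7, bit14=1)
  nb .##.#: next=#  (t=1,i=1, bit13=1)
  nb .##..: next=.  (t=0,i=5, bit12=0)
  nb .#.##: next=.  (t=7,i=9, bit11=0)
  nb .#.#.: next=.  (t=8,i=11, bit10=0)
  nb .#..#: next=.  (t=0,i=2, bit9=0)
  nb .#...: next=#  (t=4,i=10, bit8=1)
  nb ..###: next=#  (t=0,i=11, bit7=1)
  nb ..##.: next=#  (t=0,i=4, bit6=1)
  nb ..#.#: next=#  (t=7,i=8, bit5=1)
  nb ..#..: next=#  (t=0,i=1, bit4=1)
  nb ...##: next=#  (t=1,i=18, bit3=1)
  nb ...#.: next=#  (t=4,i=8, bit2=1)
  nb ....#: next=#  (t=1,i=17, bit1=1)
  nb .....: next=.  (t=1,i=14, bit0=0)
  bits 10000101100011110110000111111110 = 2240766462

2240766462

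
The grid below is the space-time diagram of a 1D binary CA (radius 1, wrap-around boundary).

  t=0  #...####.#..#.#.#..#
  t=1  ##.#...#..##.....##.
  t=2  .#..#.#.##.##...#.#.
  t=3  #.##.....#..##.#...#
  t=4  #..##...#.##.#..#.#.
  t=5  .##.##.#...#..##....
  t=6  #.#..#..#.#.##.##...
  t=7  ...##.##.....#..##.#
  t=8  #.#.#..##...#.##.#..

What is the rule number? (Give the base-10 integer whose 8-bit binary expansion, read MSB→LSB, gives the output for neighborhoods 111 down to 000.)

82

  ### -> .   bit 7 = 0  t=0,i=5
  ##. -> #   bit 6 = 1  t=0,i=0
  #.# -> .   bit 5 = 0  t=0,i=8
  #.. -> #   bit 4 = 1  t=0,i=1
  .## -> .   bit 3 = 0  t=0,i=4
  .#. -> .   bit 2 = 0  t=0,i=9
  ..# -> #   bit 1 = 1  t=0,i=3
  ... -> .   bit 0 = 0  t=0,i=2
  bits 01010010 = 82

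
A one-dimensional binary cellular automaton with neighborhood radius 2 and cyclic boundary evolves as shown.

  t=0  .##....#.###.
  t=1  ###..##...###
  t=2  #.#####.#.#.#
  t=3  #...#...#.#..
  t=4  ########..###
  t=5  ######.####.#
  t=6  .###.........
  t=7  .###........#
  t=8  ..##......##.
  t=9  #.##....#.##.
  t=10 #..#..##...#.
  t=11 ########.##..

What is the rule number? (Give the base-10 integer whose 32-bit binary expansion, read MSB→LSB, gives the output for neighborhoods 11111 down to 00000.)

  ##### -> #   bit 31 = 1  t=1,i=0
  ####. -> .   bit 30 = 0  t=1,i=1
  ###.# -> .   bit 29 = 0  t=2,i=6
  ###.. -> #   bit 28 = 1  t=0,i=11
  ##.## -> .   bit 27 = 0  t=2,i=1
  ##.#. -> .   bit 26 = 0  t=2,i=7
  ##..# -> #   bit 25 = 1  t=0,i=12
  ##... -> .   bit 24 = 0  t=0,i=3
  #.### -> .   bit 23 = 0  t=0,i=9
  #.##. -> .   bit 22 = 0  t=2,i=12
  #.#.# -> #   bit 21 = 1  t=2,i=8
  #.#.. -> #   bit 20 = 1  t=3,i=10
  #..## -> #   bit 19 = 1  t=0,i=0
  #..#. -> #   bit 18 = 1  t=3,i=12
  #...# -> #   bit 17 = 1  t=1,i=8
  #.... -> .   bit 16 = 0  t=0,i=4
  .#### -> .   bit 15 = 0  t=1,i=11
  .###. -> #   bit 14 = 1  t=0,i=10
  .##.# -> #   bit 13 = 1  t=2,i=0
  .##.. -> #   bit 12 = 1  t=0,i=2
  .#.## -> .   bit 11 = 0  t=0,i=8
  .#.#. -> .   bit 10 = 0  t=2,i=9
  .#..# -> #   bit 9 = 1  t=3,i=11
  .#... -> #   bit 8 = 1  t=3,i=1
  ..### -> #   bit 7 = 1  t=1,i=10
  ..##. -> #   bit 6 = 1  t=0,i=1
  ..#.# -> .   bit 5 = 0  t=0,i=7
  ..#.. -> #   bit 4 = 1  t=3,i=0
  ...## -> .   bit 3 = 0  t=1,i=9
  ...#. -> #   bit 2 = 1  t=0,i=6
  ....# -> #   bit 1 = 1  t=0,i=5
  ..... -> .   bit 0 = 0  t=6,i=6
  bits 10010010001111100111001111010110 = 2453566422

2453566422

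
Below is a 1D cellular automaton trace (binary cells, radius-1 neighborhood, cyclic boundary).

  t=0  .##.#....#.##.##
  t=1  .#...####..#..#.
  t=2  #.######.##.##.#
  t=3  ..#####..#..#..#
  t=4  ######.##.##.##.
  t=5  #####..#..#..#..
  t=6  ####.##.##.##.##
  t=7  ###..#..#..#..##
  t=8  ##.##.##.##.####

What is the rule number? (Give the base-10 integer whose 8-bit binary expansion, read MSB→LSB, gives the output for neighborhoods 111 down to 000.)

  ### -> #   bit 7 = 1  t=1,i=6
  ##. -> .   bit 6 = 0  t=0,i=2
  #.# -> .   bit 5 = 0  t=0,i=0
  #.. -> #   bit 4 = 1  t=0,i=5
  .## -> #   bit 3 = 1  t=0,i=1
  .#. -> .   bit 2 = 0  t=0,i=4
  ..# -> #   bit 1 = 1  t=0,i=8
  ... -> #   bit 0 = 1  t=0,i=6
  bits 10011011 = 155

155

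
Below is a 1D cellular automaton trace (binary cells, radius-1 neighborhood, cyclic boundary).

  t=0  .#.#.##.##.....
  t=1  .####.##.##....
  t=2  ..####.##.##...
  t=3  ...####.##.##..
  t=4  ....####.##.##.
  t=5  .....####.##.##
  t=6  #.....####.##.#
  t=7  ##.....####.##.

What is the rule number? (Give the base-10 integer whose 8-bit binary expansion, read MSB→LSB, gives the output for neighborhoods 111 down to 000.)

  [7] ### => #  t=1,i=2
  [6] ##. => #  t=0,i=6
  [5] #.# => #  t=0,i=2
  [4] #.. => #  t=0,i=10
  [3] .## => .  t=0,i=5
  [2] .#. => #  t=0,i=1
  [1] ..# => .  t=0,i=0
  [0] ... => .  t=0,i=11
  bits 11110100 = 244

244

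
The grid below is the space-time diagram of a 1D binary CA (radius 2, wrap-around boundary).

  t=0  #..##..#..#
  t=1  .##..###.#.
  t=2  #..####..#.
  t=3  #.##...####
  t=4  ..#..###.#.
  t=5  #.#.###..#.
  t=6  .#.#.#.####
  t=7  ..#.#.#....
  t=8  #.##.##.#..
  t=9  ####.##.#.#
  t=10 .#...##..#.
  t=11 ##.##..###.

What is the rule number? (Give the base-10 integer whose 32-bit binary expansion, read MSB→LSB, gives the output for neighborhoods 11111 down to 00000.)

  ##### -> #   bit 31 = 1  t=3,i=9
  ####. -> .   bit 30 = 0  t=2,i=5
  ###.# -> .   bit 29 = 0  t=1,i=7
  ###.. -> .   bit 28 = 0  t=2,i=6
  ##.## -> .   bit 27 = 0  t=3,i=1
  ##.#. -> .   bit 26 = 0  t=1,i=8
  ##..# -> #   bit 25 = 1  t=0,i=1
  ##... -> .   bit 24 = 0  t=3,i=4
  #.### -> .   bit 23 = 0  t=5,i=4
  #.##. -> #   bit 22 = 1  t=3,i=2
  #.#.# -> .   bit 21 = 0  t=5,i=0
  #.#.. -> #   bit 20 = 1  t=1,i=9
  #..## -> #   bit 19 = 1  t=0,i=2
  #..#. -> #   bit 18 = 1  t=0,i=6
  #...# -> #   bit 17 = 1  t=3,i=5
  #.... -> #   bit 16 = 1  t=7,i=8
  .#### -> .   bit 15 = 0  t=2,i=4
  .###. -> #   bit 14 = 1  t=1,i=6
  .##.# -> #   bit 13 = 1  t=8,i=3
  .##.. -> .   bit 12 = 0  t=0,i=0
  .#.## -> #   bit 11 = 1  t=5,i=3
  .#.#. -> #   bit 10 = 1  t=2,i=10
  .#..# -> .   bit 9 = 0  t=0,i=8
  .#... -> .   bit 8 = 0  t=4,i=10
  ..### -> #   bit 7 = 1  t=1,i=5
  ..##. -> .   bit 6 = 0  t=0,i=3
  ..#.# -> #   bit 5 = 1  t=2,i=9
  ..#.. -> #   bit 4 = 1  t=0,i=7
  ...## -> #   bit 3 = 1  t=3,i=6
  ...#. -> .   bit 2 = 0  t=4,i=1
  ....# -> #   bit 1 = 1  t=7,i=0
  ..... -> .   bit 0 = 0  t=7,i=9
  bits 10000010010111110110110010111010 = 2187291834

2187291834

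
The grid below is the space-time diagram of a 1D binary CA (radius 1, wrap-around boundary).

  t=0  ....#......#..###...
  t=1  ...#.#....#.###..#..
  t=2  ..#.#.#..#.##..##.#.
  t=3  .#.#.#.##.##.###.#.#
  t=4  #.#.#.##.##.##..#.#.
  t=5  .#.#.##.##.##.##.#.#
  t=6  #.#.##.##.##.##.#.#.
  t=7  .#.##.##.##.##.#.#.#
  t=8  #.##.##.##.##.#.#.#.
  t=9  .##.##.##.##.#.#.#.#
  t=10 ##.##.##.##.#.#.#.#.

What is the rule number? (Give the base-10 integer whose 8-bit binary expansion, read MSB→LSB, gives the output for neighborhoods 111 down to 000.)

  nb ###: next=.  (t=0,i=15, bit7=0)
  nb ##.: next=.  (t=0,i=16, bit6=0)
  nb #.#: next=#  (t=1,i=4, bit5=1)
  nb #..: next=#  (t=0,i=5, bit4=1)
  nb .##: next=#  (t=0,i=14, bit3=1)
  nb .#.: next=.  (t=0,i=4, bit2=0)
  nb ..#: next=#  (t=0,i=3, bit1=1)
  nb ...: next=.  (t=0,i=0, bit0=0)
  bits 00111010 = 58

58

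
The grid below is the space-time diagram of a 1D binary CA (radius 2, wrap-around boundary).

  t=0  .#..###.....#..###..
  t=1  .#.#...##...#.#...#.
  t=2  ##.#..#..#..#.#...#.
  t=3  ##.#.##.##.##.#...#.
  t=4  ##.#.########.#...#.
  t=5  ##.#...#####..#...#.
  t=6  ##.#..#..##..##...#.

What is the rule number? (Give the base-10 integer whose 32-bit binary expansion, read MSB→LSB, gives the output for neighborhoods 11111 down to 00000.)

  #####|#  b31=1 t=4,i=7
  ####.|#  b30=1 t=4,i=11
  ###.#|.  b29=0 t=4,i=12
  ###..|.  b28=0 t=0,i=6
  ##.##|#  b27=1 t=3,i=7
  ##.#.|.  b26=0 t=2,i=2
  ##..#|.  b25=0 t=5,i=12
  ##...|#  b24=1 t=0,i=7
  #.###|.  b23=0 t=4,i=5
  #.##.|#  b22=1 t=2,i=0
  #.#.#|#  b21=1 t=3,i=3
  #.#..|#  b20=1 t=1,i=3
  #..##|#  b19=1 t=0,i=3
  #..#.|#  b18=1 t=1,i=0
  #...#|.  b17=0 t=0,i=19
  #....|#  b16=1 t=0,i=8
  .####|.  b15=0 t=4,i=6
  .###.|.  b14=0 t=0,i=5
  .##.#|#  b13=1 t=2,i=1
  .##..|.  b12=0 t=1,i=8
  .#.##|.  b11=0 t=2,i=19
  .#.#.|.  b10=0 t=1,i=2
  .#..#|.  b9=0 t=0,i=2
  .#...|.  b8=0 t=1,i=4
  ..###|.  b7=0 t=0,i=4
  ..##.|.  b6=0 t=1,i=7
  ..#.#|#  b5=1 t=1,i=1
  ..#..|#  b4=1 t=0,i=1
  ...##|#  b3=1 t=1,i=6
  ...#.|.  b2=0 t=0,i=0
  ....#|.  b1=0 t=0,i=10
  .....|.  b0=0 t=0,i=9
  bits 11001001011111010010000000111000 = 3380420664

3380420664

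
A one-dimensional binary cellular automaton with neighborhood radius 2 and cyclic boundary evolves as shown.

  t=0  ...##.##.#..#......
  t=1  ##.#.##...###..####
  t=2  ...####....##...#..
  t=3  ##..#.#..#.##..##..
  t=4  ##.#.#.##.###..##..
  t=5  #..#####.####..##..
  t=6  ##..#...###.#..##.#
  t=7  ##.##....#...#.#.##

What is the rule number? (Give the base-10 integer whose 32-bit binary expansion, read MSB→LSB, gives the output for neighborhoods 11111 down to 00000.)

  [31] ##### => .  t=1,i=17
  [30] ####. => .  t=1,i=0
  [29] ###.# => .  t=1,i=1
  [28] ###.. => #  t=1,i=12
  [27] ##.## => #  t=0,i=5
  [26] ##.#. => .  t=0,i=8
  [25] ##..# => .  t=1,i=13
  [24] ##... => .  t=1,i=7
  [23] #.### => #  t=4,i=10
  [22] #.##. => #  t=0,i=6
  [21] #.#.# => #  t=1,i=3
  [20] #.#.. => .  t=0,i=9
  [19] #..## => .  t=1,i=14
  [18] #..#. => #  t=0,i=11
  [17] #...# => .  t=1,i=8
  [16] #.... => .  t=0,i=14
  [15] .#### => #  t=1,i=16
  [14] .###. => #  t=1,i=11
  [13] .##.# => .  t=0,i=4
  [12] .##.. => #  t=1,i=6
  [11] .#.## => #  t=1,i=4
  [10] .#.#. => #  t=3,i=5
  [9] .#..# => #  t=0,i=10
  [8] .#... => .  t=0,i=13
  [7] ..### => .  t=1,i=10
  [6] ..##. => #  t=0,i=3
  [5] ..#.# => .  t=3,i=4
  [4] ..#.. => #  t=0,i=12
  [3] ...## => .  t=0,i=2
  [2] ...#. => #  t=2,i=15
  [1] ....# => #  t=0,i=1
  [0] ..... => #  t=0,i=0
  bits 00011000111001001101111001010111 = 417652311

417652311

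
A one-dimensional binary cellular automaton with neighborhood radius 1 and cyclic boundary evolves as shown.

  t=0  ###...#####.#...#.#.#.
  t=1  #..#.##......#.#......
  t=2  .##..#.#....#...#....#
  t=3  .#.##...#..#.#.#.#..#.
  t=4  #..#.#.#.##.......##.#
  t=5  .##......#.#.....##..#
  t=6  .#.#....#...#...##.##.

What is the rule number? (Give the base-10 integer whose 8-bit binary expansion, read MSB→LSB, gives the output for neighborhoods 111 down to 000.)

26

  ###|.  b7=0 t=0,i=1
  ##.|.  b6=0 t=0,i=2
  #.#|.  b5=0 t=0,i=11
  #..|#  b4=1 t=0,i=3
  .##|#  b3=1 t=0,i=0
  .#.|.  b2=0 t=0,i=12
  ..#|#  b1=1 t=0,i=5
  ...|.  b0=0 t=0,i=4
  bits 00011010 = 26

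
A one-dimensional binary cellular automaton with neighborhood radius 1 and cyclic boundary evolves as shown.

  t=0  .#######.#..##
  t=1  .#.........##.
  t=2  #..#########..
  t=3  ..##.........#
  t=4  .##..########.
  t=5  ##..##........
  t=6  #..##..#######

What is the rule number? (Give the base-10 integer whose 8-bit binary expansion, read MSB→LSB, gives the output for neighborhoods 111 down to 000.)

11

  [7] ### => .  t=0,i=2
  [6] ##. => .  t=0,i=7
  [5] #.# => .  t=0,i=0
  [4] #.. => .  t=0,i=10
  [3] .## => #  t=0,i=1
  [2] .#. => .  t=0,i=9
  [1] ..# => #  t=0,i=11
  [0] ... => #  t=1,i=3
  bits 00001011 = 11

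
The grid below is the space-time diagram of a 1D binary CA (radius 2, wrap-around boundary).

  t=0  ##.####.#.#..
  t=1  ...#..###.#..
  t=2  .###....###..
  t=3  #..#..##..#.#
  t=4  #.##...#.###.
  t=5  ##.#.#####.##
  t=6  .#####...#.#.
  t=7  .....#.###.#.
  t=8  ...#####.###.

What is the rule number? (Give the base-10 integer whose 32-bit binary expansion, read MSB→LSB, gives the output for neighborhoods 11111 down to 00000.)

884348990

  ##### -> .   bit 31 = 0  t=5,i=7
  ####. -> .   bit 30 = 0  t=0,i=5
  ###.# -> #   bit 29 = 1  t=0,i=6
  ###.. -> #   bit 28 = 1  t=2,i=3
  ##.## -> .   bit 27 = 0  t=0,i=2
  ##.#. -> #   bit 26 = 1  t=0,i=7
  ##..# -> .   bit 25 = 0  t=3,i=1
  ##... -> .   bit 24 = 0  t=2,i=4
  #.### -> #   bit 23 = 1  t=0,i=3
  #.##. -> .   bit 22 = 0  t=3,i=12
  #.#.# -> #   bit 21 = 1  t=0,i=8
  #.#.. -> #   bit 20 = 1  t=0,i=10
  #..## -> .   bit 19 = 0  t=0,i=12
  #..#. -> #   bit 18 = 1  t=3,i=2
  #...# -> #   bit 17 = 1  t=2,i=12
  #.... -> .   bit 16 = 0  t=1,i=12
  .#### -> .   bit 15 = 0  t=0,i=4
  .###. -> .   bit 14 = 0  t=1,i=7
  .##.# -> .   bit 13 = 0  t=0,i=1
  .##.. -> #   bit 12 = 1  t=3,i=0
  .#.## -> #   bit 11 = 1  t=3,i=11
  .#.#. -> .   bit 10 = 0  t=0,i=9
  .#..# -> .   bit 9 = 0  t=0,i=11
  .#... -> .   bit 8 = 0  t=1,i=11
  ..### -> .   bit 7 = 0  t=1,i=6
  ..##. -> .   bit 6 = 0  t=0,i=0
  ..#.# -> #   bit 5 = 1  t=3,i=10
  ..#.. -> #   bit 4 = 1  t=1,i=3
  ...## -> #   bit 3 = 1  t=2,i=0
  ...#. -> #   bit 2 = 1  t=1,i=2
  ....# -> #   bit 1 = 1  t=1,i=1
  ..... -> .   bit 0 = 0  t=1,i=0
  bits 00110100101101100001100000111110 = 884348990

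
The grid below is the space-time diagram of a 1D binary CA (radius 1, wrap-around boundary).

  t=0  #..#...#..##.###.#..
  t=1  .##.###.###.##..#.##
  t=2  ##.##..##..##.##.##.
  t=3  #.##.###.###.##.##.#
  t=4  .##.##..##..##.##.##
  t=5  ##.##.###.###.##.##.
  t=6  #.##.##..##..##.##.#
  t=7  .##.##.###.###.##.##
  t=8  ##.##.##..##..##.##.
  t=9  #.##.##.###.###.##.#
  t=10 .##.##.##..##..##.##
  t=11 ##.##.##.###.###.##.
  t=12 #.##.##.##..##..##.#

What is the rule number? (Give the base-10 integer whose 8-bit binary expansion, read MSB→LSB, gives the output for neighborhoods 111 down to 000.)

59

  [7] ### => .  t=0,i=14
  [6] ##. => .  t=0,i=11
  [5] #.# => #  t=0,i=12
  [4] #.. => #  t=0,i=1
  [3] .## => #  t=0,i=10
  [2] .#. => .  t=0,i=0
  [1] ..# => #  t=0,i=2
  [0] ... => #  t=0,i=5
  bits 00111011 = 59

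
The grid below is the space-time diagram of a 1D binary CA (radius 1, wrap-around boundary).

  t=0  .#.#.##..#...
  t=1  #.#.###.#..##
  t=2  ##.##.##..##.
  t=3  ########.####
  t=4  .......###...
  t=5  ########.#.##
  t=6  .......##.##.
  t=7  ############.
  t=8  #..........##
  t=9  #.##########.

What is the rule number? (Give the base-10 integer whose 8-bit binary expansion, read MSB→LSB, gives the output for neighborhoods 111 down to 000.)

107

  [7] ### => .  t=1,i=5
  [6] ##. => #  t=0,i=6
  [5] #.# => #  t=0,i=2
  [4] #.. => .  t=0,i=7
  [3] .## => #  t=0,i=5
  [2] .#. => .  t=0,i=1
  [1] ..# => #  t=0,i=0
  [0] ... => #  t=0,i=11
  bits 01101011 = 107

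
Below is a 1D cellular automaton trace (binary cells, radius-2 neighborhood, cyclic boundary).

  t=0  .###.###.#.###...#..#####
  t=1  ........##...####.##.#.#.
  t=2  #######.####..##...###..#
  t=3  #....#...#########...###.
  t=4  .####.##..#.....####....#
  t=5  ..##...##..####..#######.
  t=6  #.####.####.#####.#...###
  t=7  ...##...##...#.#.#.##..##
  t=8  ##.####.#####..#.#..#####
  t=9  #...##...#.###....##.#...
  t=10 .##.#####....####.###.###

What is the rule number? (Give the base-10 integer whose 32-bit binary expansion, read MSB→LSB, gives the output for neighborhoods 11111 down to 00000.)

  #####|.  b31=0 t=0,i=22
  ####.|#  b30=1 t=0,i=23
  ###.#|.  b29=0 t=0,i=3
  ###..|#  b28=1 t=0,i=13
  ##.##|.  b27=0 t=0,i=0
  ##.#.|#  b26=1 t=0,i=8
  ##..#|#  b25=1 t=2,i=12
  ##...|#  b24=1 t=0,i=14
  #.###|.  b23=0 t=0,i=1
  #.##.|.  b22=0 t=1,i=18
  #.#.#|#  b21=1 t=0,i=9
  #.#..|.  b20=0 t=1,i=23
  #..##|#  b19=1 t=0,i=19
  #..#.|.  b18=0 t=4,i=9
  #...#|#  b17=1 t=0,i=15
  #....|#  b16=1 t=1,i=0
  .####|#  b15=1 t=0,i=21
  .###.|.  b14=0 t=0,i=2
  .##.#|#  b13=1 t=1,i=19
  .##..|#  b12=1 t=1,i=9
  .#.##|.  b11=0 t=0,i=10
  .#.#.|.  b10=0 t=1,i=22
  .#..#|#  b9=1 t=0,i=18
  .#...|#  b8=1 t=1,i=24
  ..###|.  b7=0 t=0,i=20
  ..##.|#  b6=1 t=1,i=8
  ..#.#|.  b5=0 t=4,i=24
  ..#..|.  b4=0 t=0,i=17
  ...##|.  b3=0 t=1,i=7
  ...#.|#  b2=1 t=0,i=16
  ....#|#  b1=1 t=1,i=6
  .....|#  b0=1 t=1,i=1
  bits 01010111001010111011001101000111 = 1462481735

1462481735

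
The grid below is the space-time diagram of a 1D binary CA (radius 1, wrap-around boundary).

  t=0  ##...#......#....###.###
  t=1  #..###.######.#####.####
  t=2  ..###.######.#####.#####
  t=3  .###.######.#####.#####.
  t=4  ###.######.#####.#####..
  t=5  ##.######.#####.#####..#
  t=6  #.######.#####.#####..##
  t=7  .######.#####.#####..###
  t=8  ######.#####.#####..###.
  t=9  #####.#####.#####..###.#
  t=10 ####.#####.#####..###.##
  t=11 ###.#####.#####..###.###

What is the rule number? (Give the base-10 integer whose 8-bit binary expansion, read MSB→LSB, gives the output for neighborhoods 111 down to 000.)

  [7] ### => #  t=0,i=0
  [6] ##. => .  t=0,i=1
  [5] #.# => #  t=0,i=20
  [4] #.. => .  t=0,i=2
  [3] .## => #  t=0,i=17
  [2] .#. => #  t=0,i=5
  [1] ..# => #  t=0,i=4
  [0] ... => #  t=0,i=3
  bits 10101111 = 175

175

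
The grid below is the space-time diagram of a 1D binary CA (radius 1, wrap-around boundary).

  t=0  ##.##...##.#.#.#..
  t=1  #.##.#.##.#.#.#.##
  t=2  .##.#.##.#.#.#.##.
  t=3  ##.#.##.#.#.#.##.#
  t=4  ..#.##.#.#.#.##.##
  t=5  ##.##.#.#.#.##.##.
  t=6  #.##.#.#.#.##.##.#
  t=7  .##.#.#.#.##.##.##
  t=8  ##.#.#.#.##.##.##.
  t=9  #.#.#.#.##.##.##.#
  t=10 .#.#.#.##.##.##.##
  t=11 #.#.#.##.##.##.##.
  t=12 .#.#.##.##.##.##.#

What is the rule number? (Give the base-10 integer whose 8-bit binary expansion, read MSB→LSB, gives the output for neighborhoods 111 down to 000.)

  ###|.  b7=0 t=1,i=17
  ##.|.  b6=0 t=0,i=1
  #.#|#  b5=1 t=0,i=2
  #..|#  b4=1 t=0,i=5
  .##|#  b3=1 t=0,i=0
  .#.|.  b2=0 t=0,i=11
  ..#|#  b1=1 t=0,i=7
  ...|.  b0=0 t=0,i=6
  bits 00111010 = 58

58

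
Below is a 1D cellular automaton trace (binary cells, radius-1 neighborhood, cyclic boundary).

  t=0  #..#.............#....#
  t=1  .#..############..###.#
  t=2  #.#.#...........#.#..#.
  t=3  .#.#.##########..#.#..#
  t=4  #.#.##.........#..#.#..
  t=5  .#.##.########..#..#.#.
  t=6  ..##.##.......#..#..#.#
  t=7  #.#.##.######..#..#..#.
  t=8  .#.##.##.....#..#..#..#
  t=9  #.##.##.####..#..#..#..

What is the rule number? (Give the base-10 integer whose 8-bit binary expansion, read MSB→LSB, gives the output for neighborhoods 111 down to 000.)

  nb ###: next=.  (t=1,i=5, bit7=0)
  nb ##.: next=.  (t=0,i=0, bit6=0)
  nb #.#: next=#  (t=1,i=0, bit5=1)
  nb #..: next=#  (t=0,i=1, bit4=1)
  nb .##: next=#  (t=0,i=22, bit3=1)
  nb .#.: next=.  (t=0,i=3, bit2=0)
  nb ..#: next=.  (t=0,i=2, bit1=0)
  nb ...: next=#  (t=0,i=5, bit0=1)
  bits 00111001 = 57

57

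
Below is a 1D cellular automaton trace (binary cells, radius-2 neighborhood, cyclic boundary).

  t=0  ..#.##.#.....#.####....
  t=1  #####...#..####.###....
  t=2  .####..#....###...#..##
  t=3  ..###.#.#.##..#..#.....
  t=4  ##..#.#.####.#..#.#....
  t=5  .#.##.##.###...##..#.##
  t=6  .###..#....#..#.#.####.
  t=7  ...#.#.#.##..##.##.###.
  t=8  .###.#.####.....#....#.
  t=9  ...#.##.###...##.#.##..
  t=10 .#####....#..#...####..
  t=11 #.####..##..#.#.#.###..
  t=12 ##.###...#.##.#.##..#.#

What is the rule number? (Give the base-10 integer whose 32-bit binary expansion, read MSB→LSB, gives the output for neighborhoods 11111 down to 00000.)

  #####|#  b31=1 t=1,i=2
  ####.|#  b30=1 t=0,i=17
  ###.#|#  b29=1 t=1,i=14
  ###..|#  b28=1 t=0,i=18
  ##.##|.  b27=0 t=1,i=15
  ##.#.|.  b26=0 t=0,i=6
  ##..#|.  b25=0 t=2,i=5
  ##...|.  b24=0 t=0,i=19
  #.###|.  b23=0 t=0,i=15
  #.##.|#  b22=1 t=0,i=4
  #.#.#|#  b21=1 t=3,i=6
  #.#..|.  b20=0 t=0,i=7
  #..##|.  b19=0 t=1,i=10
  #..#.|#  b18=1 t=2,i=6
  #...#|.  b17=0 t=1,i=6
  #....|.  b16=0 t=0,i=9
  .####|#  b15=1 t=0,i=16
  .###.|.  b14=0 t=1,i=17
  .##.#|.  b13=0 t=0,i=5
  .##..|#  b12=1 t=3,i=11
  .#.##|#  b11=1 t=0,i=3
  .#.#.|.  b10=0 t=3,i=7
  .#..#|.  b9=0 t=1,i=9
  .#...|#  b8=1 t=0,i=8
  ..###|.  b7=0 t=1,i=0
  ..##.|.  b6=0 t=2,i=21
  ..#.#|#  b5=1 t=0,i=2
  ..#..|.  b4=0 t=1,i=8
  ...##|#  b3=1 t=1,i=22
  ...#.|#  b2=1 t=0,i=1
  ....#|#  b1=1 t=0,i=0
  .....|.  b0=0 t=0,i=10
  bits 11110000011001001001100100101110 = 4033124654

4033124654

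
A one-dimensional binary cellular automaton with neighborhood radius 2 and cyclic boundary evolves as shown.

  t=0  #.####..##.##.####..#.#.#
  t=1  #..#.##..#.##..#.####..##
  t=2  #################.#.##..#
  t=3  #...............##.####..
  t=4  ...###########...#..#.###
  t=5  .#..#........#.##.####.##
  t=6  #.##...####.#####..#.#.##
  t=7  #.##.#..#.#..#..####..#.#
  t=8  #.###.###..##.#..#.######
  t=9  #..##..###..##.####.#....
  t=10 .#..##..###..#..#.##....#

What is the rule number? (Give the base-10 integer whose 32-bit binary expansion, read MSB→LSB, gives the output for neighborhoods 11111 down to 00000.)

  [31] ##### => .  t=2,i=1
  [30] ####. => .  t=0,i=4
  [29] ###.# => #  t=2,i=16
  [28] ###.. => #  t=0,i=5
  [27] ##.## => .  t=0,i=1
  [26] ##.#. => #  t=2,i=17
  [25] ##..# => #  t=0,i=6
  [24] ##... => .  t=4,i=0
  [23] #.### => .  t=0,i=2
  [22] #.##. => #  t=0,i=11
  [21] #.#.# => .  t=0,i=22
  [20] #.#.. => .  t=5,i=1
  [19] #..## => .  t=0,i=7
  [18] #..#. => #  t=0,i=19
  [17] #...# => #  t=4,i=1
  [16] #.... => .  t=3,i=2
  [15] .#### => #  t=0,i=3
  [14] .###. => #  t=1,i=24
  [13] .##.# => #  t=0,i=0
  [12] .##.. => #  t=1,i=6
  [11] .#.## => #  t=0,i=23
  [10] .#.#. => .  t=0,i=21
  [9] .#..# => #  t=4,i=18
  [8] .#... => .  t=3,i=1
  [7] ..### => .  t=1,i=23
  [6] ..##. => .  t=0,i=8
  [5] ..#.# => #  t=0,i=20
  [4] ..#.. => .  t=3,i=0
  [3] ...## => .  t=3,i=15
  [2] ...#. => #  t=4,i=16
  [1] ....# => .  t=3,i=14
  [0] ..... => #  t=3,i=3
  bits 00110110010001101111101000100101 = 910621221

910621221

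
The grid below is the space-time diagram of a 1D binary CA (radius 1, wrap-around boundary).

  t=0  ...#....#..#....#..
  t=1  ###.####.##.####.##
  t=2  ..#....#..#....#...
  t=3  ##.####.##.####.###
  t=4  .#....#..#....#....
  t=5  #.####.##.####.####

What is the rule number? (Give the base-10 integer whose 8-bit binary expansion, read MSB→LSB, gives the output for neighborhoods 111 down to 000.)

83

  ###|.  b7=0 t=1,i=0
  ##.|#  b6=1 t=1,i=2
  #.#|.  b5=0 t=1,i=3
  #..|#  b4=1 t=0,i=4
  .##|.  b3=0 t=1,i=4
  .#.|.  b2=0 t=0,i=3
  ..#|#  b1=1 t=0,i=2
  ...|#  b0=1 t=0,i=0
  bits 01010011 = 83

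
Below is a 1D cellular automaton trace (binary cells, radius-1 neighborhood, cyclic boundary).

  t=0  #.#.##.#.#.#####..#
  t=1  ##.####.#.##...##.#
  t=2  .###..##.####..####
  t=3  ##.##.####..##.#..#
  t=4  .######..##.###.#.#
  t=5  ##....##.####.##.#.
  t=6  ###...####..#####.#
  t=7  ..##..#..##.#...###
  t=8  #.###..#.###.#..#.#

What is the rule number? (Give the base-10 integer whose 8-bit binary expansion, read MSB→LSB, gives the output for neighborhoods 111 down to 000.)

120

  [7] ### => .  t=0,i=12
  [6] ##. => #  t=0,i=0
  [5] #.# => #  t=0,i=1
  [4] #.. => #  t=0,i=16
  [3] .## => #  t=0,i=4
  [2] .#. => .  t=0,i=2
  [1] ..# => .  t=0,i=17
  [0] ... => .  t=1,i=13
  bits 01111000 = 120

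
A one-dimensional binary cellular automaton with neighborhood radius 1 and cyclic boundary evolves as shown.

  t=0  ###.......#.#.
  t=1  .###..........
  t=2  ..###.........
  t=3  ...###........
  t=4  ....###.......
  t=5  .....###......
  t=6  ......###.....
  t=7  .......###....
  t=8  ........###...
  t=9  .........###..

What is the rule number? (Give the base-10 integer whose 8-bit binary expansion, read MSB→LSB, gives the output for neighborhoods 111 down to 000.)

208

  ###|#  b7=1 t=0,i=1
  ##.|#  b6=1 t=0,i=2
  #.#|.  b5=0 t=0,i=11
  #..|#  b4=1 t=0,i=3
  .##|.  b3=0 t=0,i=0
  .#.|.  b2=0 t=0,i=10
  ..#|.  b1=0 t=0,i=9
  ...|.  b0=0 t=0,i=4
  bits 11010000 = 208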